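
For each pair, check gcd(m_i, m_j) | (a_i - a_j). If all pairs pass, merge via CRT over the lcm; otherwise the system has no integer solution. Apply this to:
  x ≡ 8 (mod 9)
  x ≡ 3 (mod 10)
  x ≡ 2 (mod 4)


Moduli 9, 10, 4 are not pairwise coprime, so CRT works modulo lcm(m_i) when all pairwise compatibility conditions hold.
Pairwise compatibility: gcd(m_i, m_j) must divide a_i - a_j for every pair.
Merge one congruence at a time:
  Start: x ≡ 8 (mod 9).
  Combine with x ≡ 3 (mod 10): gcd(9, 10) = 1; 3 - 8 = -5, which IS divisible by 1, so compatible.
    Write x = 8 + 9·t and substitute into x ≡ 3 (mod 10): 9·t ≡ 3 − 8 = -5 (mod 10).
    Reduce coefficients mod 10: 9·t ≡ 5 (mod 10).
    The inverse of 9 mod 10 is 9 (since 9·9 = 81 = 8·10 + 1), so t ≡ 9·5 = 45 ≡ 5 (mod 10).
    Then x = 8 + 9·5 = 53, valid modulo lcm(9, 10) = 90: x ≡ 53 (mod 90).
  Combine with x ≡ 2 (mod 4): gcd(90, 4) = 2, and 2 - 53 = -51 is NOT divisible by 2.
    ⇒ system is inconsistent (no integer solution).

No solution (the system is inconsistent).


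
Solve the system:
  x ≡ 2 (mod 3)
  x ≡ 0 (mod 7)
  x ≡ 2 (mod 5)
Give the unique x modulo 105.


Moduli 3, 7, 5 are pairwise coprime; by CRT there is a unique solution modulo M = 3 · 7 · 5 = 105.
Solve pairwise, accumulating the modulus:
  Start with x ≡ 2 (mod 3).
  Combine with x ≡ 0 (mod 7): since gcd(3, 7) = 1, we get a unique residue mod 21.
    Write x = 2 + 3·t and substitute into x ≡ 0 (mod 7): 3·t ≡ 0 − 2 = -2 (mod 7).
    Reduce coefficients mod 7: 3·t ≡ 5 (mod 7).
    The inverse of 3 mod 7 is 5 (since 3·5 = 15 = 2·7 + 1), so t ≡ 5·5 = 25 ≡ 4 (mod 7).
    Then x = 2 + 3·4 = 14, valid modulo lcm(3, 7) = 21: x ≡ 14 (mod 21).
  Combine with x ≡ 2 (mod 5): since gcd(21, 5) = 1, we get a unique residue mod 105.
    Write x = 14 + 21·t and substitute into x ≡ 2 (mod 5): 21·t ≡ 2 − 14 = -12 (mod 5).
    Reduce coefficients mod 5: 1·t ≡ 3 (mod 5).
    So t ≡ 3 (mod 5).
    Then x = 14 + 21·3 = 77, valid modulo lcm(21, 5) = 105: x ≡ 77 (mod 105).
Verify: 77 mod 3 = 2 ✓, 77 mod 7 = 0 ✓, 77 mod 5 = 2 ✓.

x ≡ 77 (mod 105).


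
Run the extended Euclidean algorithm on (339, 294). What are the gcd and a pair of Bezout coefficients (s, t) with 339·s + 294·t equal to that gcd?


Euclidean algorithm on (339, 294) — divide until remainder is 0:
  339 = 1 · 294 + 45
  294 = 6 · 45 + 24
  45 = 1 · 24 + 21
  24 = 1 · 21 + 3
  21 = 7 · 3 + 0
gcd(339, 294) = 3.
Track Bezout coefficients alongside the remainders: start with r₀ = 339 = a·1 + b·0 (s = 1, t = 0) and r₁ = 294 = a·0 + b·1 (s = 0, t = 1); each new remainder r_{k+1} = r_{k-1} − q_k·r_k inherits s_{k+1} = s_{k-1} − q_k·s_k, t_{k+1} = t_{k-1} − q_k·t_k, so r_k = a·s_k + b·t_k at every step:
  q = 1: r = 45, s = 1 − 1·0 = 1, t = 0 − 1·1 = -1  (check: 339·1 + 294·(-1) = 45)
  q = 6: r = 24, s = 0 − 6·1 = -6, t = 1 − 6·(-1) = 7  (check: 339·(-6) + 294·7 = 24)
  q = 1: r = 21, s = 1 − 1·(-6) = 7, t = -1 − 1·7 = -8  (check: 339·7 + 294·(-8) = 21)
  q = 1: r = 3, s = -6 − 1·7 = -13, t = 7 − 1·(-8) = 15  (check: 339·(-13) + 294·15 = 3)
The row with r = 3 (the gcd) gives the Bezout coefficients s = -13, t = 15.
Result: 339 · (-13) + 294 · (15) = 3.

gcd(339, 294) = 3; s = -13, t = 15 (check: 339·(-13) + 294·15 = 3).


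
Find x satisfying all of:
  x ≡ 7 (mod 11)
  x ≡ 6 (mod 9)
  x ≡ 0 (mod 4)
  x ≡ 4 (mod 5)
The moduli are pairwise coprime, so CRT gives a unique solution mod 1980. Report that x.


Product of moduli M = 11 · 9 · 4 · 5 = 1980.
Merge one congruence at a time:
  Start: x ≡ 7 (mod 11).
  Combine with x ≡ 6 (mod 9); new modulus lcm = 99.
    Write x = 7 + 11·t and substitute into x ≡ 6 (mod 9): 11·t ≡ 6 − 7 = -1 (mod 9).
    Reduce coefficients mod 9: 2·t ≡ 8 (mod 9).
    The inverse of 2 mod 9 is 5 (since 2·5 = 10 = 1·9 + 1), so t ≡ 5·8 = 40 ≡ 4 (mod 9).
    Then x = 7 + 11·4 = 51, valid modulo lcm(11, 9) = 99: x ≡ 51 (mod 99).
  Combine with x ≡ 0 (mod 4); new modulus lcm = 396.
    Write x = 51 + 99·t and substitute into x ≡ 0 (mod 4): 99·t ≡ 0 − 51 = -51 (mod 4).
    Reduce coefficients mod 4: 3·t ≡ 1 (mod 4).
    The inverse of 3 mod 4 is 3 (since 3·3 = 9 = 2·4 + 1), so t ≡ 3·1 = 3 ≡ 3 (mod 4).
    Then x = 51 + 99·3 = 348, valid modulo lcm(99, 4) = 396: x ≡ 348 (mod 396).
  Combine with x ≡ 4 (mod 5); new modulus lcm = 1980.
    Write x = 348 + 396·t and substitute into x ≡ 4 (mod 5): 396·t ≡ 4 − 348 = -344 (mod 5).
    Reduce coefficients mod 5: 1·t ≡ 1 (mod 5).
    So t ≡ 1 (mod 5).
    Then x = 348 + 396·1 = 744, valid modulo lcm(396, 5) = 1980: x ≡ 744 (mod 1980).
Verify against each original: 744 mod 11 = 7, 744 mod 9 = 6, 744 mod 4 = 0, 744 mod 5 = 4.

x ≡ 744 (mod 1980).


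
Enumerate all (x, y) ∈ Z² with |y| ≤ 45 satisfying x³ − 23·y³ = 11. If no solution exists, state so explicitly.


The equation is x³ - 23y³ = 11. For fixed y, x³ = 23·y³ + 11, so a solution requires the RHS to be a perfect cube.
Strategy: iterate y from -45 to 45, compute RHS = 23·y³ + 11, and check whether it is a (positive or negative) perfect cube.
Check small values of y:
  y = 0: RHS = 11 is not a perfect cube.
  y = 1: RHS = 34 is not a perfect cube.
  y = -1: RHS = -12 is not a perfect cube.
  y = 2: RHS = 195 is not a perfect cube.
  y = -2: RHS = -173 is not a perfect cube.
  y = 3: RHS = 632 is not a perfect cube.
  y = -3: RHS = -610 is not a perfect cube.
Continuing the search up to |y| = 45 finds no solutions either.
No (x, y) in the scanned range satisfies the equation.

No integer solutions with |y| ≤ 45.


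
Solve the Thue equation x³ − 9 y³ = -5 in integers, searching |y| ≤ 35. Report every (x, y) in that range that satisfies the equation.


The equation is x³ - 9y³ = -5. For fixed y, x³ = 9·y³ − 5, so a solution requires the RHS to be a perfect cube.
Strategy: iterate y from -35 to 35, compute RHS = 9·y³ − 5, and check whether it is a (positive or negative) perfect cube.
Check small values of y:
  y = 0: RHS = -5 is not a perfect cube.
  y = 1: RHS = 4 is not a perfect cube.
  y = -1: RHS = -14 is not a perfect cube.
  y = 2: RHS = 67 is not a perfect cube.
  y = -2: RHS = -77 is not a perfect cube.
  y = 3: RHS = 238 is not a perfect cube.
  y = -3: RHS = -248 is not a perfect cube.
Continuing the search up to |y| = 35 finds no solutions either.
No (x, y) in the scanned range satisfies the equation.

No integer solutions with |y| ≤ 35.


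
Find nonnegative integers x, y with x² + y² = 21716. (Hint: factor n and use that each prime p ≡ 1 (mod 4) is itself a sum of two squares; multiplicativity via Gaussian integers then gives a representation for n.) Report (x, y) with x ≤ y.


Step 1: Factor n = 21716 = 2^2 · 61 · 89.
Step 2: Check the mod-4 condition on each prime factor: 2 = 2 (special); 61 ≡ 1 (mod 4), exponent 1; 89 ≡ 1 (mod 4), exponent 1.
All primes ≡ 3 (mod 4) appear to even exponent (or don't appear), so by the two-squares theorem n IS expressible as a sum of two squares.
Step 3: Build a representation. Group n = k² · m with k = 2 and m = 61 · 89 = 5429 (a product of primes ≡ 1 (mod 4)); a representation of m scales to one of n via (k·x)² + (k·y)² = k²(x² + y²). Each prime p ≡ 1 (mod 4) is itself a sum of two squares; find a² by testing p − a² for a perfect square:
  61: 61 − 1² = 60, 61 − 2² = 57, 61 − 3² = 52, 61 − 4² = 45, 61 − 5² = 36 = 6² ⇒ 61 = 5² + 6².
  89: 89 − 1² = 88, 89 − 2² = 85, 89 − 3² = 80, 89 − 4² = 73, 89 − 5² = 64 = 8² ⇒ 89 = 5² + 8².
  Combine using the Brahmagupta–Fibonacci identity (a² + b²)(c² + d²) = (ac − bd)² + (ad + bc)² = (ac + bd)² + (ad − bc)²:
  61 · 89 = 5429: from (5² + 6²)(5² + 8²), take (5·5 − 6·8, 5·8 + 6·5) = (25 − 48, 40 + 30) = (-23, 70); dropping signs (only squares matter) gives (23, 70); check 23² + 70² = 529 + 4900 = 5429 ✓.
  Scale by k = 2: (2·23, 2·70) = (46, 140).
Step 4: Order so x ≤ y and verify: 46² + 140² = 2116 + 19600 = 21716 = n. ✓

n = 21716 = 46² + 140² (one valid representation with x ≤ y).


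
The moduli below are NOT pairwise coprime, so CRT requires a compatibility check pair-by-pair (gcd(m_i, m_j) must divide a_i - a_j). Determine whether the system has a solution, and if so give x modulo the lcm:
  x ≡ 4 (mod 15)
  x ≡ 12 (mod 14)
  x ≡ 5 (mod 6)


Moduli 15, 14, 6 are not pairwise coprime, so CRT works modulo lcm(m_i) when all pairwise compatibility conditions hold.
Pairwise compatibility: gcd(m_i, m_j) must divide a_i - a_j for every pair.
Merge one congruence at a time:
  Start: x ≡ 4 (mod 15).
  Combine with x ≡ 12 (mod 14): gcd(15, 14) = 1; 12 - 4 = 8, which IS divisible by 1, so compatible.
    Write x = 4 + 15·t and substitute into x ≡ 12 (mod 14): 15·t ≡ 12 − 4 = 8 (mod 14).
    Reduce coefficients mod 14: 1·t ≡ 8 (mod 14).
    So t ≡ 8 (mod 14).
    Then x = 4 + 15·8 = 124, valid modulo lcm(15, 14) = 210: x ≡ 124 (mod 210).
  Combine with x ≡ 5 (mod 6): gcd(210, 6) = 6, and 5 - 124 = -119 is NOT divisible by 6.
    ⇒ system is inconsistent (no integer solution).

No solution (the system is inconsistent).


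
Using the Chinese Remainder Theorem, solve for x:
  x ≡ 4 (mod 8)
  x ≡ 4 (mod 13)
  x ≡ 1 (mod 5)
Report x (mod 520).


Moduli 8, 13, 5 are pairwise coprime; by CRT there is a unique solution modulo M = 8 · 13 · 5 = 520.
Solve pairwise, accumulating the modulus:
  Start with x ≡ 4 (mod 8).
  Combine with x ≡ 4 (mod 13): since gcd(8, 13) = 1, we get a unique residue mod 104.
    Write x = 4 + 8·t and substitute into x ≡ 4 (mod 13): 8·t ≡ 4 − 4 = 0 (mod 13).
    The inverse of 8 mod 13 is 5 (since 8·5 = 40 = 3·13 + 1), so t ≡ 5·0 = 0 ≡ 0 (mod 13).
    Then x = 4 + 8·0 = 4, valid modulo lcm(8, 13) = 104: x ≡ 4 (mod 104).
  Combine with x ≡ 1 (mod 5): since gcd(104, 5) = 1, we get a unique residue mod 520.
    Write x = 4 + 104·t and substitute into x ≡ 1 (mod 5): 104·t ≡ 1 − 4 = -3 (mod 5).
    Reduce coefficients mod 5: 4·t ≡ 2 (mod 5).
    The inverse of 4 mod 5 is 4 (since 4·4 = 16 = 3·5 + 1), so t ≡ 4·2 = 8 ≡ 3 (mod 5).
    Then x = 4 + 104·3 = 316, valid modulo lcm(104, 5) = 520: x ≡ 316 (mod 520).
Verify: 316 mod 8 = 4 ✓, 316 mod 13 = 4 ✓, 316 mod 5 = 1 ✓.

x ≡ 316 (mod 520).


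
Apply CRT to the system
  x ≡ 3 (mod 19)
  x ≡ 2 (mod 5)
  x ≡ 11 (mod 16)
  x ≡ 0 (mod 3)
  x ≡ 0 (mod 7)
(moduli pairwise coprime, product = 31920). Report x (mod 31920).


Product of moduli M = 19 · 5 · 16 · 3 · 7 = 31920.
Merge one congruence at a time:
  Start: x ≡ 3 (mod 19).
  Combine with x ≡ 2 (mod 5); new modulus lcm = 95.
    Write x = 3 + 19·t and substitute into x ≡ 2 (mod 5): 19·t ≡ 2 − 3 = -1 (mod 5).
    Reduce coefficients mod 5: 4·t ≡ 4 (mod 5).
    The inverse of 4 mod 5 is 4 (since 4·4 = 16 = 3·5 + 1), so t ≡ 4·4 = 16 ≡ 1 (mod 5).
    Then x = 3 + 19·1 = 22, valid modulo lcm(19, 5) = 95: x ≡ 22 (mod 95).
  Combine with x ≡ 11 (mod 16); new modulus lcm = 1520.
    Write x = 22 + 95·t and substitute into x ≡ 11 (mod 16): 95·t ≡ 11 − 22 = -11 (mod 16).
    Reduce coefficients mod 16: 15·t ≡ 5 (mod 16).
    The inverse of 15 mod 16 is 15 (since 15·15 = 225 = 14·16 + 1), so t ≡ 15·5 = 75 ≡ 11 (mod 16).
    Then x = 22 + 95·11 = 1067, valid modulo lcm(95, 16) = 1520: x ≡ 1067 (mod 1520).
  Combine with x ≡ 0 (mod 3); new modulus lcm = 4560.
    Write x = 1067 + 1520·t and substitute into x ≡ 0 (mod 3): 1520·t ≡ 0 − 1067 = -1067 (mod 3).
    Reduce coefficients mod 3: 2·t ≡ 1 (mod 3).
    The inverse of 2 mod 3 is 2 (since 2·2 = 4 = 1·3 + 1), so t ≡ 2·1 = 2 ≡ 2 (mod 3).
    Then x = 1067 + 1520·2 = 4107, valid modulo lcm(1520, 3) = 4560: x ≡ 4107 (mod 4560).
  Combine with x ≡ 0 (mod 7); new modulus lcm = 31920.
    Write x = 4107 + 4560·t and substitute into x ≡ 0 (mod 7): 4560·t ≡ 0 − 4107 = -4107 (mod 7).
    Reduce coefficients mod 7: 3·t ≡ 2 (mod 7).
    The inverse of 3 mod 7 is 5 (since 3·5 = 15 = 2·7 + 1), so t ≡ 5·2 = 10 ≡ 3 (mod 7).
    Then x = 4107 + 4560·3 = 17787, valid modulo lcm(4560, 7) = 31920: x ≡ 17787 (mod 31920).
Verify against each original: 17787 mod 19 = 3, 17787 mod 5 = 2, 17787 mod 16 = 11, 17787 mod 3 = 0, 17787 mod 7 = 0.

x ≡ 17787 (mod 31920).


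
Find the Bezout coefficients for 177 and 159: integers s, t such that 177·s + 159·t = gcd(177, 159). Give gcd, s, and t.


Euclidean algorithm on (177, 159) — divide until remainder is 0:
  177 = 1 · 159 + 18
  159 = 8 · 18 + 15
  18 = 1 · 15 + 3
  15 = 5 · 3 + 0
gcd(177, 159) = 3.
Track Bezout coefficients alongside the remainders: start with r₀ = 177 = a·1 + b·0 (s = 1, t = 0) and r₁ = 159 = a·0 + b·1 (s = 0, t = 1); each new remainder r_{k+1} = r_{k-1} − q_k·r_k inherits s_{k+1} = s_{k-1} − q_k·s_k, t_{k+1} = t_{k-1} − q_k·t_k, so r_k = a·s_k + b·t_k at every step:
  q = 1: r = 18, s = 1 − 1·0 = 1, t = 0 − 1·1 = -1  (check: 177·1 + 159·(-1) = 18)
  q = 8: r = 15, s = 0 − 8·1 = -8, t = 1 − 8·(-1) = 9  (check: 177·(-8) + 159·9 = 15)
  q = 1: r = 3, s = 1 − 1·(-8) = 9, t = -1 − 1·9 = -10  (check: 177·9 + 159·(-10) = 3)
The row with r = 3 (the gcd) gives the Bezout coefficients s = 9, t = -10.
Result: 177 · (9) + 159 · (-10) = 3.

gcd(177, 159) = 3; s = 9, t = -10 (check: 177·9 + 159·(-10) = 3).


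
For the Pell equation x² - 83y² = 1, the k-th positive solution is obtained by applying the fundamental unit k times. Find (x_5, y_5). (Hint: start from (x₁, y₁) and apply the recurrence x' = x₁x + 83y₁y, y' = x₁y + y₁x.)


Step 1: Find the fundamental solution (x₁, y₁) of x² - 83y² = 1.
  Expand √83 as a continued fraction. a₀ = ⌊√83⌋ = 9; iterate m_{k+1} = d_k·a_k − m_k, d_{k+1} = (83 − m_{k+1}²)/d_k, a_{k+1} = ⌊(a₀ + m_{k+1})/d_{k+1}⌋ (starting m₀ = 0, d₀ = 1), with convergents p_k = a_k·p_{k-1} + p_{k-2}, q_k = a_k·q_{k-1} + q_{k-2} (p₋₁ = 1, q₋₁ = 0):
  k = 0: a₀ = 9; p₀/q₀ = 9/1; p₀² − 83·q₀² = 81 − 83 = -2.
  k = 1: m = 9, d = 2, a = ⌊(9 + 9)/2⌋ = 9; p/q = (9·9 + 1)/(9·1 + 0) = 82/9; p² − 83·q² = 6724 − 6723 = 1.
  The first convergent with p² − 83·q² = 1 gives the fundamental solution (x₁, y₁) = (82, 9).
Step 2: Apply the recurrence (x_{n+1}, y_{n+1}) = (x₁x_n + 83y₁y_n, x₁y_n + y₁x_n) repeatedly.
  From (x_1, y_1) = (82, 9): x_2 = 82·82 + 83·9·9 = 13447; y_2 = 82·9 + 9·82 = 1476.
  From (x_2, y_2) = (13447, 1476): x_3 = 82·13447 + 83·9·1476 = 2205226; y_3 = 82·1476 + 9·13447 = 242055.
  From (x_3, y_3) = (2205226, 242055): x_4 = 82·2205226 + 83·9·242055 = 361643617; y_4 = 82·242055 + 9·2205226 = 39695544.
  From (x_4, y_4) = (361643617, 39695544): x_5 = 82·361643617 + 83·9·39695544 = 59307347962; y_5 = 82·39695544 + 9·361643617 = 6509827161.
Step 3: Verify x_5² - 83·y_5² = 3517361522285745553444 - 3517361522285745553443 = 1 (should be 1). ✓

(x_1, y_1) = (82, 9); (x_5, y_5) = (59307347962, 6509827161).


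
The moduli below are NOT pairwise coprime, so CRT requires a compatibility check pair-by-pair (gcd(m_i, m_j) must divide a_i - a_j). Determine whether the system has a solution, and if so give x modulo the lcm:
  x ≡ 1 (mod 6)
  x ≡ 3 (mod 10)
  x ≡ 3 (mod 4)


Moduli 6, 10, 4 are not pairwise coprime, so CRT works modulo lcm(m_i) when all pairwise compatibility conditions hold.
Pairwise compatibility: gcd(m_i, m_j) must divide a_i - a_j for every pair.
Merge one congruence at a time:
  Start: x ≡ 1 (mod 6).
  Combine with x ≡ 3 (mod 10): gcd(6, 10) = 2; 3 - 1 = 2, which IS divisible by 2, so compatible.
    Write x = 1 + 6·t and substitute into x ≡ 3 (mod 10): 6·t ≡ 3 − 1 = 2 (mod 10).
    Divide the congruence (and modulus) by g = 2: 3·t ≡ 1 (mod 5).
    The inverse of 3 mod 5 is 2 (since 3·2 = 6 = 1·5 + 1), so t ≡ 2·1 = 2 ≡ 2 (mod 5).
    Then x = 1 + 6·2 = 13, valid modulo lcm(6, 10) = 30: x ≡ 13 (mod 30).
  Combine with x ≡ 3 (mod 4): gcd(30, 4) = 2; 3 - 13 = -10, which IS divisible by 2, so compatible.
    Write x = 13 + 30·t and substitute into x ≡ 3 (mod 4): 30·t ≡ 3 − 13 = -10 (mod 4).
    Divide the congruence (and modulus) by g = 2: 15·t ≡ -5 (mod 2).
    Reduce coefficients mod 2: 1·t ≡ 1 (mod 2).
    So t ≡ 1 (mod 2).
    Then x = 13 + 30·1 = 43, valid modulo lcm(30, 4) = 60: x ≡ 43 (mod 60).
Verify: 43 mod 6 = 1, 43 mod 10 = 3, 43 mod 4 = 3.

x ≡ 43 (mod 60).


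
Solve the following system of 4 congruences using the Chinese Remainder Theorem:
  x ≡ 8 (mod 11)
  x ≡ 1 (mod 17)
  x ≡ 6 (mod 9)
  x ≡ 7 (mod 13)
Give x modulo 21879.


Product of moduli M = 11 · 17 · 9 · 13 = 21879.
Merge one congruence at a time:
  Start: x ≡ 8 (mod 11).
  Combine with x ≡ 1 (mod 17); new modulus lcm = 187.
    Write x = 8 + 11·t and substitute into x ≡ 1 (mod 17): 11·t ≡ 1 − 8 = -7 (mod 17).
    Reduce coefficients mod 17: 11·t ≡ 10 (mod 17).
    The inverse of 11 mod 17 is 14 (since 11·14 = 154 = 9·17 + 1), so t ≡ 14·10 = 140 ≡ 4 (mod 17).
    Then x = 8 + 11·4 = 52, valid modulo lcm(11, 17) = 187: x ≡ 52 (mod 187).
  Combine with x ≡ 6 (mod 9); new modulus lcm = 1683.
    Write x = 52 + 187·t and substitute into x ≡ 6 (mod 9): 187·t ≡ 6 − 52 = -46 (mod 9).
    Reduce coefficients mod 9: 7·t ≡ 8 (mod 9).
    The inverse of 7 mod 9 is 4 (since 7·4 = 28 = 3·9 + 1), so t ≡ 4·8 = 32 ≡ 5 (mod 9).
    Then x = 52 + 187·5 = 987, valid modulo lcm(187, 9) = 1683: x ≡ 987 (mod 1683).
  Combine with x ≡ 7 (mod 13); new modulus lcm = 21879.
    Write x = 987 + 1683·t and substitute into x ≡ 7 (mod 13): 1683·t ≡ 7 − 987 = -980 (mod 13).
    Reduce coefficients mod 13: 6·t ≡ 8 (mod 13).
    The inverse of 6 mod 13 is 11 (since 6·11 = 66 = 5·13 + 1), so t ≡ 11·8 = 88 ≡ 10 (mod 13).
    Then x = 987 + 1683·10 = 17817, valid modulo lcm(1683, 13) = 21879: x ≡ 17817 (mod 21879).
Verify against each original: 17817 mod 11 = 8, 17817 mod 17 = 1, 17817 mod 9 = 6, 17817 mod 13 = 7.

x ≡ 17817 (mod 21879).


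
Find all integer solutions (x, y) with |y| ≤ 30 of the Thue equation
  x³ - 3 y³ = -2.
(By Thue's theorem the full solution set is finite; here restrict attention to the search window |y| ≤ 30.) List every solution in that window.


The equation is x³ - 3y³ = -2. For fixed y, x³ = 3·y³ − 2, so a solution requires the RHS to be a perfect cube.
Strategy: iterate y from -30 to 30, compute RHS = 3·y³ − 2, and check whether it is a (positive or negative) perfect cube.
Check small values of y:
  y = 0: RHS = -2 is not a perfect cube.
  y = 1: RHS = 1 = (1)³ ⇒ x = 1 works.
  y = -1: RHS = -5 is not a perfect cube.
  y = 2: RHS = 22 is not a perfect cube.
  y = -2: RHS = -26 is not a perfect cube.
  y = 3: RHS = 79 is not a perfect cube.
  y = -3: RHS = -83 is not a perfect cube.
Continuing the search up to |y| = 30 finds no further solutions beyond those listed.
Collected solutions: (1, 1).

Solutions (with |y| ≤ 30): (1, 1).


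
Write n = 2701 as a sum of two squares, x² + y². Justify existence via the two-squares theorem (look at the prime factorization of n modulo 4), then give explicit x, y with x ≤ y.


Step 1: Factor n = 2701 = 37 · 73.
Step 2: Check the mod-4 condition on each prime factor: 37 ≡ 1 (mod 4), exponent 1; 73 ≡ 1 (mod 4), exponent 1.
All primes ≡ 3 (mod 4) appear to even exponent (or don't appear), so by the two-squares theorem n IS expressible as a sum of two squares.
Step 3: Build a representation. Here n = 37 · 73 is a product of primes ≡ 1 (mod 4). Each prime p ≡ 1 (mod 4) is itself a sum of two squares; find a² by testing p − a² for a perfect square:
  37: 37 − 1² = 36 = 6² ⇒ 37 = 1² + 6².
  73: 73 − 1² = 72, 73 − 2² = 69, 73 − 3² = 64 = 8² ⇒ 73 = 3² + 8².
  Combine using the Brahmagupta–Fibonacci identity (a² + b²)(c² + d²) = (ac − bd)² + (ad + bc)² = (ac + bd)² + (ad − bc)²:
  37 · 73 = 2701: from (1² + 6²)(3² + 8²), take (1·3 − 6·8, 1·8 + 6·3) = (3 − 48, 8 + 18) = (-45, 26); dropping signs (only squares matter) gives (45, 26); check 45² + 26² = 2025 + 676 = 2701 ✓.
Step 4: Order so x ≤ y and verify: 26² + 45² = 676 + 2025 = 2701 = n. ✓

n = 2701 = 26² + 45² (one valid representation with x ≤ y).


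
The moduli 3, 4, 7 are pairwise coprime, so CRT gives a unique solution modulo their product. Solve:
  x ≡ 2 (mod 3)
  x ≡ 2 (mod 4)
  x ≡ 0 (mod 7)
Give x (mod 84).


Moduli 3, 4, 7 are pairwise coprime; by CRT there is a unique solution modulo M = 3 · 4 · 7 = 84.
Solve pairwise, accumulating the modulus:
  Start with x ≡ 2 (mod 3).
  Combine with x ≡ 2 (mod 4): since gcd(3, 4) = 1, we get a unique residue mod 12.
    Write x = 2 + 3·t and substitute into x ≡ 2 (mod 4): 3·t ≡ 2 − 2 = 0 (mod 4).
    The inverse of 3 mod 4 is 3 (since 3·3 = 9 = 2·4 + 1), so t ≡ 3·0 = 0 ≡ 0 (mod 4).
    Then x = 2 + 3·0 = 2, valid modulo lcm(3, 4) = 12: x ≡ 2 (mod 12).
  Combine with x ≡ 0 (mod 7): since gcd(12, 7) = 1, we get a unique residue mod 84.
    Write x = 2 + 12·t and substitute into x ≡ 0 (mod 7): 12·t ≡ 0 − 2 = -2 (mod 7).
    Reduce coefficients mod 7: 5·t ≡ 5 (mod 7).
    The inverse of 5 mod 7 is 3 (since 5·3 = 15 = 2·7 + 1), so t ≡ 3·5 = 15 ≡ 1 (mod 7).
    Then x = 2 + 12·1 = 14, valid modulo lcm(12, 7) = 84: x ≡ 14 (mod 84).
Verify: 14 mod 3 = 2 ✓, 14 mod 4 = 2 ✓, 14 mod 7 = 0 ✓.

x ≡ 14 (mod 84).


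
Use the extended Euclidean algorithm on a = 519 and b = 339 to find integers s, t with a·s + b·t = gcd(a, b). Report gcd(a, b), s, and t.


Euclidean algorithm on (519, 339) — divide until remainder is 0:
  519 = 1 · 339 + 180
  339 = 1 · 180 + 159
  180 = 1 · 159 + 21
  159 = 7 · 21 + 12
  21 = 1 · 12 + 9
  12 = 1 · 9 + 3
  9 = 3 · 3 + 0
gcd(519, 339) = 3.
Track Bezout coefficients alongside the remainders: start with r₀ = 519 = a·1 + b·0 (s = 1, t = 0) and r₁ = 339 = a·0 + b·1 (s = 0, t = 1); each new remainder r_{k+1} = r_{k-1} − q_k·r_k inherits s_{k+1} = s_{k-1} − q_k·s_k, t_{k+1} = t_{k-1} − q_k·t_k, so r_k = a·s_k + b·t_k at every step:
  q = 1: r = 180, s = 1 − 1·0 = 1, t = 0 − 1·1 = -1  (check: 519·1 + 339·(-1) = 180)
  q = 1: r = 159, s = 0 − 1·1 = -1, t = 1 − 1·(-1) = 2  (check: 519·(-1) + 339·2 = 159)
  q = 1: r = 21, s = 1 − 1·(-1) = 2, t = -1 − 1·2 = -3  (check: 519·2 + 339·(-3) = 21)
  q = 7: r = 12, s = -1 − 7·2 = -15, t = 2 − 7·(-3) = 23  (check: 519·(-15) + 339·23 = 12)
  q = 1: r = 9, s = 2 − 1·(-15) = 17, t = -3 − 1·23 = -26  (check: 519·17 + 339·(-26) = 9)
  q = 1: r = 3, s = -15 − 1·17 = -32, t = 23 − 1·(-26) = 49  (check: 519·(-32) + 339·49 = 3)
The row with r = 3 (the gcd) gives the Bezout coefficients s = -32, t = 49.
Result: 519 · (-32) + 339 · (49) = 3.

gcd(519, 339) = 3; s = -32, t = 49 (check: 519·(-32) + 339·49 = 3).


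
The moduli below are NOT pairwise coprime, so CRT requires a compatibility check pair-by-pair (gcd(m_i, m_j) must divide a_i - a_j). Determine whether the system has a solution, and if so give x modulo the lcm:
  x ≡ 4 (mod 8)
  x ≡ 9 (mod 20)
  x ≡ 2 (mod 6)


Moduli 8, 20, 6 are not pairwise coprime, so CRT works modulo lcm(m_i) when all pairwise compatibility conditions hold.
Pairwise compatibility: gcd(m_i, m_j) must divide a_i - a_j for every pair.
Merge one congruence at a time:
  Start: x ≡ 4 (mod 8).
  Combine with x ≡ 9 (mod 20): gcd(8, 20) = 4, and 9 - 4 = 5 is NOT divisible by 4.
    ⇒ system is inconsistent (no integer solution).

No solution (the system is inconsistent).


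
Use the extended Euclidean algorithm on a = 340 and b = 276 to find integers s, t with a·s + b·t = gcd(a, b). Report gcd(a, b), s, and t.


Euclidean algorithm on (340, 276) — divide until remainder is 0:
  340 = 1 · 276 + 64
  276 = 4 · 64 + 20
  64 = 3 · 20 + 4
  20 = 5 · 4 + 0
gcd(340, 276) = 4.
Track Bezout coefficients alongside the remainders: start with r₀ = 340 = a·1 + b·0 (s = 1, t = 0) and r₁ = 276 = a·0 + b·1 (s = 0, t = 1); each new remainder r_{k+1} = r_{k-1} − q_k·r_k inherits s_{k+1} = s_{k-1} − q_k·s_k, t_{k+1} = t_{k-1} − q_k·t_k, so r_k = a·s_k + b·t_k at every step:
  q = 1: r = 64, s = 1 − 1·0 = 1, t = 0 − 1·1 = -1  (check: 340·1 + 276·(-1) = 64)
  q = 4: r = 20, s = 0 − 4·1 = -4, t = 1 − 4·(-1) = 5  (check: 340·(-4) + 276·5 = 20)
  q = 3: r = 4, s = 1 − 3·(-4) = 13, t = -1 − 3·5 = -16  (check: 340·13 + 276·(-16) = 4)
The row with r = 4 (the gcd) gives the Bezout coefficients s = 13, t = -16.
Result: 340 · (13) + 276 · (-16) = 4.

gcd(340, 276) = 4; s = 13, t = -16 (check: 340·13 + 276·(-16) = 4).


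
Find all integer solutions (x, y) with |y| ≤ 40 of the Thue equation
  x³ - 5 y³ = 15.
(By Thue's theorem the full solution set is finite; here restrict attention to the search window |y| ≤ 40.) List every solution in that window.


The equation is x³ - 5y³ = 15. For fixed y, x³ = 5·y³ + 15, so a solution requires the RHS to be a perfect cube.
Strategy: iterate y from -40 to 40, compute RHS = 5·y³ + 15, and check whether it is a (positive or negative) perfect cube.
Check small values of y:
  y = 0: RHS = 15 is not a perfect cube.
  y = 1: RHS = 20 is not a perfect cube.
  y = -1: RHS = 10 is not a perfect cube.
  y = 2: RHS = 55 is not a perfect cube.
  y = -2: RHS = -25 is not a perfect cube.
  y = 3: RHS = 150 is not a perfect cube.
  y = -3: RHS = -120 is not a perfect cube.
Continuing the search up to |y| = 40 finds no solutions either.
No (x, y) in the scanned range satisfies the equation.

No integer solutions with |y| ≤ 40.


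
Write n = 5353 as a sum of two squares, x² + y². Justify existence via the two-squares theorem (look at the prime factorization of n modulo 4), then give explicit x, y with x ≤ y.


Step 1: Factor n = 5353 = 53 · 101.
Step 2: Check the mod-4 condition on each prime factor: 53 ≡ 1 (mod 4), exponent 1; 101 ≡ 1 (mod 4), exponent 1.
All primes ≡ 3 (mod 4) appear to even exponent (or don't appear), so by the two-squares theorem n IS expressible as a sum of two squares.
Step 3: Build a representation. Here n = 53 · 101 is a product of primes ≡ 1 (mod 4). Each prime p ≡ 1 (mod 4) is itself a sum of two squares; find a² by testing p − a² for a perfect square:
  53: 53 − 1² = 52, 53 − 2² = 49 = 7² ⇒ 53 = 2² + 7².
  101: 101 − 1² = 100 = 10² ⇒ 101 = 1² + 10².
  Combine using the Brahmagupta–Fibonacci identity (a² + b²)(c² + d²) = (ac − bd)² + (ad + bc)² = (ac + bd)² + (ad − bc)²:
  53 · 101 = 5353: from (2² + 7²)(1² + 10²), take (2·1 − 7·10, 2·10 + 7·1) = (2 − 70, 20 + 7) = (-68, 27); dropping signs (only squares matter) gives (68, 27); check 68² + 27² = 4624 + 729 = 5353 ✓.
Step 4: Order so x ≤ y and verify: 27² + 68² = 729 + 4624 = 5353 = n. ✓

n = 5353 = 27² + 68² (one valid representation with x ≤ y).


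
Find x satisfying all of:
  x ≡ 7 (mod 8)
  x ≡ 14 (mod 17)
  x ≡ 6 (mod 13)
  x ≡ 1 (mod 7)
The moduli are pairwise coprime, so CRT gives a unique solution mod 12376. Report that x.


Product of moduli M = 8 · 17 · 13 · 7 = 12376.
Merge one congruence at a time:
  Start: x ≡ 7 (mod 8).
  Combine with x ≡ 14 (mod 17); new modulus lcm = 136.
    Write x = 7 + 8·t and substitute into x ≡ 14 (mod 17): 8·t ≡ 14 − 7 = 7 (mod 17).
    The inverse of 8 mod 17 is 15 (since 8·15 = 120 = 7·17 + 1), so t ≡ 15·7 = 105 ≡ 3 (mod 17).
    Then x = 7 + 8·3 = 31, valid modulo lcm(8, 17) = 136: x ≡ 31 (mod 136).
  Combine with x ≡ 6 (mod 13); new modulus lcm = 1768.
    Write x = 31 + 136·t and substitute into x ≡ 6 (mod 13): 136·t ≡ 6 − 31 = -25 (mod 13).
    Reduce coefficients mod 13: 6·t ≡ 1 (mod 13).
    The inverse of 6 mod 13 is 11 (since 6·11 = 66 = 5·13 + 1), so t ≡ 11·1 = 11 ≡ 11 (mod 13).
    Then x = 31 + 136·11 = 1527, valid modulo lcm(136, 13) = 1768: x ≡ 1527 (mod 1768).
  Combine with x ≡ 1 (mod 7); new modulus lcm = 12376.
    Write x = 1527 + 1768·t and substitute into x ≡ 1 (mod 7): 1768·t ≡ 1 − 1527 = -1526 (mod 7).
    Reduce coefficients mod 7: 4·t ≡ 0 (mod 7).
    The inverse of 4 mod 7 is 2 (since 4·2 = 8 = 1·7 + 1), so t ≡ 2·0 = 0 ≡ 0 (mod 7).
    Then x = 1527 + 1768·0 = 1527, valid modulo lcm(1768, 7) = 12376: x ≡ 1527 (mod 12376).
Verify against each original: 1527 mod 8 = 7, 1527 mod 17 = 14, 1527 mod 13 = 6, 1527 mod 7 = 1.

x ≡ 1527 (mod 12376).


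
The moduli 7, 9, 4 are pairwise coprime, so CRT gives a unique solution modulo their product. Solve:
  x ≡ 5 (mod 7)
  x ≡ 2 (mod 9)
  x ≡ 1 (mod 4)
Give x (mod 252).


Moduli 7, 9, 4 are pairwise coprime; by CRT there is a unique solution modulo M = 7 · 9 · 4 = 252.
Solve pairwise, accumulating the modulus:
  Start with x ≡ 5 (mod 7).
  Combine with x ≡ 2 (mod 9): since gcd(7, 9) = 1, we get a unique residue mod 63.
    Write x = 5 + 7·t and substitute into x ≡ 2 (mod 9): 7·t ≡ 2 − 5 = -3 (mod 9).
    Reduce coefficients mod 9: 7·t ≡ 6 (mod 9).
    The inverse of 7 mod 9 is 4 (since 7·4 = 28 = 3·9 + 1), so t ≡ 4·6 = 24 ≡ 6 (mod 9).
    Then x = 5 + 7·6 = 47, valid modulo lcm(7, 9) = 63: x ≡ 47 (mod 63).
  Combine with x ≡ 1 (mod 4): since gcd(63, 4) = 1, we get a unique residue mod 252.
    Write x = 47 + 63·t and substitute into x ≡ 1 (mod 4): 63·t ≡ 1 − 47 = -46 (mod 4).
    Reduce coefficients mod 4: 3·t ≡ 2 (mod 4).
    The inverse of 3 mod 4 is 3 (since 3·3 = 9 = 2·4 + 1), so t ≡ 3·2 = 6 ≡ 2 (mod 4).
    Then x = 47 + 63·2 = 173, valid modulo lcm(63, 4) = 252: x ≡ 173 (mod 252).
Verify: 173 mod 7 = 5 ✓, 173 mod 9 = 2 ✓, 173 mod 4 = 1 ✓.

x ≡ 173 (mod 252).


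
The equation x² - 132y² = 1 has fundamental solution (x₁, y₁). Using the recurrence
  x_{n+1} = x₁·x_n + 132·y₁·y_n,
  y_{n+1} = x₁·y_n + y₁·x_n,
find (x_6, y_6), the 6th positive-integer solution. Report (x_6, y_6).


Step 1: Find the fundamental solution (x₁, y₁) of x² - 132y² = 1.
  Expand √132 as a continued fraction. a₀ = ⌊√132⌋ = 11; iterate m_{k+1} = d_k·a_k − m_k, d_{k+1} = (132 − m_{k+1}²)/d_k, a_{k+1} = ⌊(a₀ + m_{k+1})/d_{k+1}⌋ (starting m₀ = 0, d₀ = 1), with convergents p_k = a_k·p_{k-1} + p_{k-2}, q_k = a_k·q_{k-1} + q_{k-2} (p₋₁ = 1, q₋₁ = 0):
  k = 0: a₀ = 11; p₀/q₀ = 11/1; p₀² − 132·q₀² = 121 − 132 = -11.
  k = 1: m = 11, d = 11, a = ⌊(11 + 11)/11⌋ = 2; p/q = (2·11 + 1)/(2·1 + 0) = 23/2; p² − 132·q² = 529 − 528 = 1.
  The first convergent with p² − 132·q² = 1 gives the fundamental solution (x₁, y₁) = (23, 2).
Step 2: Apply the recurrence (x_{n+1}, y_{n+1}) = (x₁x_n + 132y₁y_n, x₁y_n + y₁x_n) repeatedly.
  From (x_1, y_1) = (23, 2): x_2 = 23·23 + 132·2·2 = 1057; y_2 = 23·2 + 2·23 = 92.
  From (x_2, y_2) = (1057, 92): x_3 = 23·1057 + 132·2·92 = 48599; y_3 = 23·92 + 2·1057 = 4230.
  From (x_3, y_3) = (48599, 4230): x_4 = 23·48599 + 132·2·4230 = 2234497; y_4 = 23·4230 + 2·48599 = 194488.
  From (x_4, y_4) = (2234497, 194488): x_5 = 23·2234497 + 132·2·194488 = 102738263; y_5 = 23·194488 + 2·2234497 = 8942218.
  From (x_5, y_5) = (102738263, 8942218): x_6 = 23·102738263 + 132·2·8942218 = 4723725601; y_6 = 23·8942218 + 2·102738263 = 411147540.
Step 3: Verify x_6² - 132·y_6² = 22313583553542811201 - 22313583553542811200 = 1 (should be 1). ✓

(x_1, y_1) = (23, 2); (x_6, y_6) = (4723725601, 411147540).


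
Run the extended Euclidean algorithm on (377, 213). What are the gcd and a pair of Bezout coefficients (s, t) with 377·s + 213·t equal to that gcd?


Euclidean algorithm on (377, 213) — divide until remainder is 0:
  377 = 1 · 213 + 164
  213 = 1 · 164 + 49
  164 = 3 · 49 + 17
  49 = 2 · 17 + 15
  17 = 1 · 15 + 2
  15 = 7 · 2 + 1
  2 = 2 · 1 + 0
gcd(377, 213) = 1.
Track Bezout coefficients alongside the remainders: start with r₀ = 377 = a·1 + b·0 (s = 1, t = 0) and r₁ = 213 = a·0 + b·1 (s = 0, t = 1); each new remainder r_{k+1} = r_{k-1} − q_k·r_k inherits s_{k+1} = s_{k-1} − q_k·s_k, t_{k+1} = t_{k-1} − q_k·t_k, so r_k = a·s_k + b·t_k at every step:
  q = 1: r = 164, s = 1 − 1·0 = 1, t = 0 − 1·1 = -1  (check: 377·1 + 213·(-1) = 164)
  q = 1: r = 49, s = 0 − 1·1 = -1, t = 1 − 1·(-1) = 2  (check: 377·(-1) + 213·2 = 49)
  q = 3: r = 17, s = 1 − 3·(-1) = 4, t = -1 − 3·2 = -7  (check: 377·4 + 213·(-7) = 17)
  q = 2: r = 15, s = -1 − 2·4 = -9, t = 2 − 2·(-7) = 16  (check: 377·(-9) + 213·16 = 15)
  q = 1: r = 2, s = 4 − 1·(-9) = 13, t = -7 − 1·16 = -23  (check: 377·13 + 213·(-23) = 2)
  q = 7: r = 1, s = -9 − 7·13 = -100, t = 16 − 7·(-23) = 177  (check: 377·(-100) + 213·177 = 1)
The row with r = 1 (the gcd) gives the Bezout coefficients s = -100, t = 177.
Result: 377 · (-100) + 213 · (177) = 1.

gcd(377, 213) = 1; s = -100, t = 177 (check: 377·(-100) + 213·177 = 1).


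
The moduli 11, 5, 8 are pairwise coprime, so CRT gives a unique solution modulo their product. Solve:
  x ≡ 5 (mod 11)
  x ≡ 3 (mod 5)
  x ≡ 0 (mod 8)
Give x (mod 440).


Moduli 11, 5, 8 are pairwise coprime; by CRT there is a unique solution modulo M = 11 · 5 · 8 = 440.
Solve pairwise, accumulating the modulus:
  Start with x ≡ 5 (mod 11).
  Combine with x ≡ 3 (mod 5): since gcd(11, 5) = 1, we get a unique residue mod 55.
    Write x = 5 + 11·t and substitute into x ≡ 3 (mod 5): 11·t ≡ 3 − 5 = -2 (mod 5).
    Reduce coefficients mod 5: 1·t ≡ 3 (mod 5).
    So t ≡ 3 (mod 5).
    Then x = 5 + 11·3 = 38, valid modulo lcm(11, 5) = 55: x ≡ 38 (mod 55).
  Combine with x ≡ 0 (mod 8): since gcd(55, 8) = 1, we get a unique residue mod 440.
    Write x = 38 + 55·t and substitute into x ≡ 0 (mod 8): 55·t ≡ 0 − 38 = -38 (mod 8).
    Reduce coefficients mod 8: 7·t ≡ 2 (mod 8).
    The inverse of 7 mod 8 is 7 (since 7·7 = 49 = 6·8 + 1), so t ≡ 7·2 = 14 ≡ 6 (mod 8).
    Then x = 38 + 55·6 = 368, valid modulo lcm(55, 8) = 440: x ≡ 368 (mod 440).
Verify: 368 mod 11 = 5 ✓, 368 mod 5 = 3 ✓, 368 mod 8 = 0 ✓.

x ≡ 368 (mod 440).


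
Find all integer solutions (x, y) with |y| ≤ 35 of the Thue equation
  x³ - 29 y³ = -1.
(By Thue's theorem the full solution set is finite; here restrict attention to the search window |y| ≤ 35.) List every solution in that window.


The equation is x³ - 29y³ = -1. For fixed y, x³ = 29·y³ − 1, so a solution requires the RHS to be a perfect cube.
Strategy: iterate y from -35 to 35, compute RHS = 29·y³ − 1, and check whether it is a (positive or negative) perfect cube.
Check small values of y:
  y = 0: RHS = -1 = (-1)³ ⇒ x = -1 works.
  y = 1: RHS = 28 is not a perfect cube.
  y = -1: RHS = -30 is not a perfect cube.
  y = 2: RHS = 231 is not a perfect cube.
  y = -2: RHS = -233 is not a perfect cube.
  y = 3: RHS = 782 is not a perfect cube.
  y = -3: RHS = -784 is not a perfect cube.
Continuing the search up to |y| = 35 finds no further solutions beyond those listed.
Collected solutions: (-1, 0).

Solutions (with |y| ≤ 35): (-1, 0).


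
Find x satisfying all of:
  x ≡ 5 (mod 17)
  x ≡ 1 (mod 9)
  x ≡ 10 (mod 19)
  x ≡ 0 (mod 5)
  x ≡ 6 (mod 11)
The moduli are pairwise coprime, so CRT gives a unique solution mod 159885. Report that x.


Product of moduli M = 17 · 9 · 19 · 5 · 11 = 159885.
Merge one congruence at a time:
  Start: x ≡ 5 (mod 17).
  Combine with x ≡ 1 (mod 9); new modulus lcm = 153.
    Write x = 5 + 17·t and substitute into x ≡ 1 (mod 9): 17·t ≡ 1 − 5 = -4 (mod 9).
    Reduce coefficients mod 9: 8·t ≡ 5 (mod 9).
    The inverse of 8 mod 9 is 8 (since 8·8 = 64 = 7·9 + 1), so t ≡ 8·5 = 40 ≡ 4 (mod 9).
    Then x = 5 + 17·4 = 73, valid modulo lcm(17, 9) = 153: x ≡ 73 (mod 153).
  Combine with x ≡ 10 (mod 19); new modulus lcm = 2907.
    Write x = 73 + 153·t and substitute into x ≡ 10 (mod 19): 153·t ≡ 10 − 73 = -63 (mod 19).
    Reduce coefficients mod 19: 1·t ≡ 13 (mod 19).
    So t ≡ 13 (mod 19).
    Then x = 73 + 153·13 = 2062, valid modulo lcm(153, 19) = 2907: x ≡ 2062 (mod 2907).
  Combine with x ≡ 0 (mod 5); new modulus lcm = 14535.
    Write x = 2062 + 2907·t and substitute into x ≡ 0 (mod 5): 2907·t ≡ 0 − 2062 = -2062 (mod 5).
    Reduce coefficients mod 5: 2·t ≡ 3 (mod 5).
    The inverse of 2 mod 5 is 3 (since 2·3 = 6 = 1·5 + 1), so t ≡ 3·3 = 9 ≡ 4 (mod 5).
    Then x = 2062 + 2907·4 = 13690, valid modulo lcm(2907, 5) = 14535: x ≡ 13690 (mod 14535).
  Combine with x ≡ 6 (mod 11); new modulus lcm = 159885.
    Write x = 13690 + 14535·t and substitute into x ≡ 6 (mod 11): 14535·t ≡ 6 − 13690 = -13684 (mod 11).
    Reduce coefficients mod 11: 4·t ≡ 0 (mod 11).
    The inverse of 4 mod 11 is 3 (since 4·3 = 12 = 1·11 + 1), so t ≡ 3·0 = 0 ≡ 0 (mod 11).
    Then x = 13690 + 14535·0 = 13690, valid modulo lcm(14535, 11) = 159885: x ≡ 13690 (mod 159885).
Verify against each original: 13690 mod 17 = 5, 13690 mod 9 = 1, 13690 mod 19 = 10, 13690 mod 5 = 0, 13690 mod 11 = 6.

x ≡ 13690 (mod 159885).


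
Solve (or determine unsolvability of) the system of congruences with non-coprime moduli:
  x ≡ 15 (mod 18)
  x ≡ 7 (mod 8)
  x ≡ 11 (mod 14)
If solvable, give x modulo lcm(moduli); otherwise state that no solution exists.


Moduli 18, 8, 14 are not pairwise coprime, so CRT works modulo lcm(m_i) when all pairwise compatibility conditions hold.
Pairwise compatibility: gcd(m_i, m_j) must divide a_i - a_j for every pair.
Merge one congruence at a time:
  Start: x ≡ 15 (mod 18).
  Combine with x ≡ 7 (mod 8): gcd(18, 8) = 2; 7 - 15 = -8, which IS divisible by 2, so compatible.
    Write x = 15 + 18·t and substitute into x ≡ 7 (mod 8): 18·t ≡ 7 − 15 = -8 (mod 8).
    Divide the congruence (and modulus) by g = 2: 9·t ≡ -4 (mod 4).
    Reduce coefficients mod 4: 1·t ≡ 0 (mod 4).
    So t ≡ 0 (mod 4).
    Then x = 15 + 18·0 = 15, valid modulo lcm(18, 8) = 72: x ≡ 15 (mod 72).
  Combine with x ≡ 11 (mod 14): gcd(72, 14) = 2; 11 - 15 = -4, which IS divisible by 2, so compatible.
    Write x = 15 + 72·t and substitute into x ≡ 11 (mod 14): 72·t ≡ 11 − 15 = -4 (mod 14).
    Divide the congruence (and modulus) by g = 2: 36·t ≡ -2 (mod 7).
    Reduce coefficients mod 7: 1·t ≡ 5 (mod 7).
    So t ≡ 5 (mod 7).
    Then x = 15 + 72·5 = 375, valid modulo lcm(72, 14) = 504: x ≡ 375 (mod 504).
Verify: 375 mod 18 = 15, 375 mod 8 = 7, 375 mod 14 = 11.

x ≡ 375 (mod 504).


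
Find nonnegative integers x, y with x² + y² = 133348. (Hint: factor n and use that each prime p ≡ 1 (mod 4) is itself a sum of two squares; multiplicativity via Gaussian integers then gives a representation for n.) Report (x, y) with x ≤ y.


Step 1: Factor n = 133348 = 2^2 · 17 · 37 · 53.
Step 2: Check the mod-4 condition on each prime factor: 2 = 2 (special); 17 ≡ 1 (mod 4), exponent 1; 37 ≡ 1 (mod 4), exponent 1; 53 ≡ 1 (mod 4), exponent 1.
All primes ≡ 3 (mod 4) appear to even exponent (or don't appear), so by the two-squares theorem n IS expressible as a sum of two squares.
Step 3: Build a representation. Group n = k² · m with k = 2 and m = 17 · 37 · 53 = 33337 (a product of primes ≡ 1 (mod 4)); a representation of m scales to one of n via (k·x)² + (k·y)² = k²(x² + y²). Each prime p ≡ 1 (mod 4) is itself a sum of two squares; find a² by testing p − a² for a perfect square:
  17: 17 − 1² = 16 = 4² ⇒ 17 = 1² + 4².
  37: 37 − 1² = 36 = 6² ⇒ 37 = 1² + 6².
  53: 53 − 1² = 52, 53 − 2² = 49 = 7² ⇒ 53 = 2² + 7².
  Combine using the Brahmagupta–Fibonacci identity (a² + b²)(c² + d²) = (ac − bd)² + (ad + bc)² = (ac + bd)² + (ad − bc)²:
  17 · 37 = 629: from (1² + 4²)(1² + 6²), take (1·1 − 4·6, 1·6 + 4·1) = (1 − 24, 6 + 4) = (-23, 10); dropping signs (only squares matter) gives (23, 10); check 23² + 10² = 529 + 100 = 629 ✓.
  629 · 53 = 33337: from (23² + 10²)(2² + 7²), take (23·2 − 10·7, 23·7 + 10·2) = (46 − 70, 161 + 20) = (-24, 181); dropping signs (only squares matter) gives (24, 181); check 24² + 181² = 576 + 32761 = 33337 ✓.
  Scale by k = 2: (2·24, 2·181) = (48, 362).
Step 4: Order so x ≤ y and verify: 48² + 362² = 2304 + 131044 = 133348 = n. ✓

n = 133348 = 48² + 362² (one valid representation with x ≤ y).
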